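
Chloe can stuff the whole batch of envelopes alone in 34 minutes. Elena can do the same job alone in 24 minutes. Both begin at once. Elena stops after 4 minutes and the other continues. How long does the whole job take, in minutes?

85/3 minutes

In the first 4 minutes the combined rate is 29/408, so 29/102 of the job is done, leaving 73/102.
After Elena leaves the rate is 1/34 per minute; the remaining 73/102 takes 73/3 minutes.
Total = 4 + 73/3 = 85/3 minutes.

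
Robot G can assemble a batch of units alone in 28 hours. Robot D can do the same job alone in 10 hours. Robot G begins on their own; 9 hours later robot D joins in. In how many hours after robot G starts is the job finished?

14 hours

In the first 9 hours robot G alone does 9/28 of the job, leaving 19/28.
Once everyone is working, combined rate: 1/28 + 1/10 = (5 + 14)/140 = 19/140 per hour.
Remaining 19/28 at 19/140 per hour takes 5 hours.
Total from the start = 9 + 5 = 14 hours.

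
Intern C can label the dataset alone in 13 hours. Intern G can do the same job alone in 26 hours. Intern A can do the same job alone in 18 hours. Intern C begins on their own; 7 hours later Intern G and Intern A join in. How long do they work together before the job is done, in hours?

In the first 7 hours Intern C alone does 7/13 of the job, leaving 6/13.
Once everyone is working, combined rate: 1/13 + 1/26 + 1/18 = (18 + 9 + 13)/234 = 40/234 = 20/117 per hour.
Remaining 6/13 at 20/117 per hour takes 27/10 hours.

27/10 hours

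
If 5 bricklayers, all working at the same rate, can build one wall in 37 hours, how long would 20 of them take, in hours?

37/4 hours

Total work is 5·37 = 185 bricklayer-hours.
With 20 bricklayers: 185/20 = 37/4 hours.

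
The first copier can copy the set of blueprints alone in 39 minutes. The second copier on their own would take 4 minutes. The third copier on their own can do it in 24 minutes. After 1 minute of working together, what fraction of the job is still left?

71/104

Combined rate: 1/39 + 1/4 + 1/24 = (8 + 78 + 13)/312 = 99/312 = 33/104 per minute.
In 1 minute they complete 1·33/104 = 33/104 of the job.
So 71/104 remains.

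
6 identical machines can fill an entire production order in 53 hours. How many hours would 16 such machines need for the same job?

Total work is 6·53 = 318 machine-hours.
With 16 machines: 318/16 = 159/8 hours.

159/8 hours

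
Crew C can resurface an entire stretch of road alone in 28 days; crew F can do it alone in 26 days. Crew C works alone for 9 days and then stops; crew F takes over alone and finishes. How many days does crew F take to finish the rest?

In 9 days crew C does 9/28 of the job, leaving 19/28.
Crew F works at 1/26 per day, so finishing takes 19/28 ÷ 1/26 = 247/14 days.

247/14 days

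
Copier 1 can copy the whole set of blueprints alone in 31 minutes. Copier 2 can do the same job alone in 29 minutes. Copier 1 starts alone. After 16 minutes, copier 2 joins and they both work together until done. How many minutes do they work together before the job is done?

In the first 16 minutes copier 1 alone does 16/31 of the job, leaving 15/31.
Once everyone is working, combined rate: 1/31 + 1/29 = (29 + 31)/899 = 60/899 per minute.
Remaining 15/31 at 60/899 per minute takes 29/4 minutes.

29/4 minutes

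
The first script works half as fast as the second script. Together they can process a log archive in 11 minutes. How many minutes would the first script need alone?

Let the second script's rate be r; then the first script's rate is (1/2)r, so together (1/2 + 1)r = (3/2)r = 1/11.
Thus r = 2/33 per minute.
The second script alone: 33/2 minutes; the first script alone: 33 minutes.

33 minutes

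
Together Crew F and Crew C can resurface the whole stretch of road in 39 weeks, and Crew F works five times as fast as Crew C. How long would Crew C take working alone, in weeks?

234 weeks

Let Crew C's rate be r; then Crew F's rate is 5r, so together (5 + 1)r = 6r = 1/39.
Thus r = 1/234 per week.
Crew C alone: 234 weeks; Crew F alone: 234/5 weeks.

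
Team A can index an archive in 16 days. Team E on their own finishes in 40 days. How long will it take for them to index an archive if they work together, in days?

80/7 days

With two workers the combined time is the product over the sum: 16·40/(16+40) = 640/56 = 80/7 days.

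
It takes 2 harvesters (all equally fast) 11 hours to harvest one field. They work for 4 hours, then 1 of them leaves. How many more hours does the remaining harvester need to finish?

One harvester does 1/22 of the job per hour.
After 4 hours with 2 harvesters, 4/11 is done (7/11 left).
With 1 harvester the rate is 1/22, so the rest takes 7/11 ÷ 1/22 = 14 hours.

14 hours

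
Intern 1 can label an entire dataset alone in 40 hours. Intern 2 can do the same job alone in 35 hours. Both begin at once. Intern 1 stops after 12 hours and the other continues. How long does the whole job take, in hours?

49/2 hours

In the first 12 hours the combined rate is 3/56, so 9/14 of the job is done, leaving 5/14.
After Intern 1 leaves the rate is 1/35 per hour; the remaining 5/14 takes 25/2 hours.
Total = 12 + 25/2 = 49/2 hours.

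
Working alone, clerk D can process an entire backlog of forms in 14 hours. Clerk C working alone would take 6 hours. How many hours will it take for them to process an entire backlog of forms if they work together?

Combined rate: 1/14 + 1/6 = (3 + 7)/42 = 10/42 = 5/21 per hour.
Time = 1 ÷ (5/21) = 21/5 hours.

21/5 hours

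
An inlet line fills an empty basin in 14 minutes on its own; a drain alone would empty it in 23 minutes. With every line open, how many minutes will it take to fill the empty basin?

322/9 minutes

Net rate = 1/14 − 1/23 = (23 − 14)/322 = 9/322 per minute.
Filling time = 1 ÷ (9/322) = 322/9 minutes.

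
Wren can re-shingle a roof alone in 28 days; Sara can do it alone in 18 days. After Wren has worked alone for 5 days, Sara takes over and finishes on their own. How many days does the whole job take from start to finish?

277/14 days

In 5 days Wren does 5/28 of the job, leaving 23/28.
Sara works at 1/18 per day, so finishing takes 23/28 ÷ 1/18 = 207/14 days.
Total time = 5 + 207/14 = 277/14 days.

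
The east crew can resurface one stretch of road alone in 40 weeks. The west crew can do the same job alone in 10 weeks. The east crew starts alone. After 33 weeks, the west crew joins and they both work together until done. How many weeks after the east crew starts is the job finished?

In the first 33 weeks the east crew alone does 33/40 of the job, leaving 7/40.
Once everyone is working, combined rate: 1/40 + 1/10 = (1 + 4)/40 = 5/40 = 1/8 per week.
Remaining 7/40 at 1/8 per week takes 7/5 weeks.
Total from the start = 33 + 7/5 = 172/5 weeks.

172/5 weeks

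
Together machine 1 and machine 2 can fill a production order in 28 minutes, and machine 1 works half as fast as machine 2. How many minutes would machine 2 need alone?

42 minutes

Let machine 2's rate be r; then machine 1's rate is (1/2)r, so together (1/2 + 1)r = (3/2)r = 1/28.
Thus r = 1/42 per minute.
Machine 2 alone: 42 minutes; machine 1 alone: 84 minutes.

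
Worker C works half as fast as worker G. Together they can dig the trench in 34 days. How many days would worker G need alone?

Let worker G's rate be r; then worker C's rate is (1/2)r, so together (1/2 + 1)r = (3/2)r = 1/34.
Thus r = 1/51 per day.
Worker G alone: 51 days; worker C alone: 102 days.

51 days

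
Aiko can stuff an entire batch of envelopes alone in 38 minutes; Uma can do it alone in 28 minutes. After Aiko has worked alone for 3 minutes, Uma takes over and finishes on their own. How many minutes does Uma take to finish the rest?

In 3 minutes Aiko does 3/38 of the job, leaving 35/38.
Uma works at 1/28 per minute, so finishing takes 35/38 ÷ 1/28 = 490/19 minutes.

490/19 minutes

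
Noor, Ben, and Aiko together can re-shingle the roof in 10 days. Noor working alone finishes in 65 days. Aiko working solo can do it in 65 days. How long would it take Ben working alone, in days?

130/9 days

Combined rate is 1/10 per day.
Known contribution: 1/65 + 1/65 = (1 + 1)/65 = 2/65 per day.
So Ben's rate is 1/10 − 2/65 = 9/130, meaning 130/9 days alone.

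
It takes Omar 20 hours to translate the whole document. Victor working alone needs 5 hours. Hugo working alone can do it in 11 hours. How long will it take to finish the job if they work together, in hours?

44/15 hours

Combined rate: 1/20 + 1/5 + 1/11 = (11 + 44 + 20)/220 = 75/220 = 15/44 per hour.
Time = 1 ÷ (15/44) = 44/15 hours.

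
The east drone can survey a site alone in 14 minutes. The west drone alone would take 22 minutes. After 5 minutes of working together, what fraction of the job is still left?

32/77

Combined rate: 1/14 + 1/22 = (11 + 7)/154 = 18/154 = 9/77 per minute.
In 5 minutes they complete 5·9/77 = 45/77 of the job.
So 32/77 remains.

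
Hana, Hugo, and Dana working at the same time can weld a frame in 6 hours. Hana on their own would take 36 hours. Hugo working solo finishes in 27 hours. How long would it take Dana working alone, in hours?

Combined rate is 1/6 per hour.
Known contribution: 1/36 + 1/27 = (3 + 4)/108 = 7/108 per hour.
So Dana's rate is 1/6 − 7/108 = 11/108, meaning 108/11 hours alone.

108/11 hours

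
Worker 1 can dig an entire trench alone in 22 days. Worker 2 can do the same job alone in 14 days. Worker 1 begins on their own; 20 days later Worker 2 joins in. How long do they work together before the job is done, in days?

In the first 20 days Worker 1 alone does 20/22 = 10/11 of the job, leaving 1/11.
Once everyone is working, combined rate: 1/22 + 1/14 = (7 + 11)/154 = 18/154 = 9/77 per day.
Remaining 1/11 at 9/77 per day takes 7/9 days.

7/9 days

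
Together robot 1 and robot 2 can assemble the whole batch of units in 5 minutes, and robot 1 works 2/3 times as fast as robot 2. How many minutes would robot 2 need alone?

Let robot 2's rate be r; then robot 1's rate is (2/3)r, so together (2/3 + 1)r = (5/3)r = 1/5.
Thus r = 3/25 per minute.
Robot 2 alone: 25/3 minutes; robot 1 alone: 25/2 minutes.

25/3 minutes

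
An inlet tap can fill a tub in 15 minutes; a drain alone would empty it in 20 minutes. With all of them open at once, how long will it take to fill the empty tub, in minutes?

Net rate = 1/15 − 1/20 = (4 − 3)/60 = 1/60 per minute.
Filling time = 1 ÷ (1/60) = 60 minutes.

60 minutes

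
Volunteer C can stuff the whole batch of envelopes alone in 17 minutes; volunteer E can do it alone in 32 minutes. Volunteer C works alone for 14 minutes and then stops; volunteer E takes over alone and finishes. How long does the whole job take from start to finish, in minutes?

334/17 minutes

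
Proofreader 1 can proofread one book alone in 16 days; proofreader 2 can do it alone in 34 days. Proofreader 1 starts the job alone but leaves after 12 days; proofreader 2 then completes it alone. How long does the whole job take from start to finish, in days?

In 12 days proofreader 1 does 12/16 = 3/4 of the job, leaving 1/4.
Proofreader 2 works at 1/34 per day, so finishing takes 1/4 ÷ 1/34 = 17/2 days.
Total time = 12 + 17/2 = 41/2 days.

41/2 days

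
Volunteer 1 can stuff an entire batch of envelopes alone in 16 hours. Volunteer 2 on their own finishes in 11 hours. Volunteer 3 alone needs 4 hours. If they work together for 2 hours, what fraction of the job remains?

Combined rate: 1/16 + 1/11 + 1/4 = (11 + 16 + 44)/176 = 71/176 per hour.
In 2 hours they complete 2·71/176 = 71/88 of the job.
So 17/88 remains.

17/88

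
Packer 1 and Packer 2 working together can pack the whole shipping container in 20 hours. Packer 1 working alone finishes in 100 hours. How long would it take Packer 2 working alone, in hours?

25 hours

Combined rate is 1/20 per hour.
Known contribution: 1/100 per hour.
So Packer 2's rate is 1/20 − 1/100 = 1/25, meaning 25 hours alone.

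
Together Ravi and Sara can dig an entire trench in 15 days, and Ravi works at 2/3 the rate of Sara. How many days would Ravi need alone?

75/2 days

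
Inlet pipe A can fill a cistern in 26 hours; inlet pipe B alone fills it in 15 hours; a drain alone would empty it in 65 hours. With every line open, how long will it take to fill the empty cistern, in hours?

Net rate = 1/26 + 1/15 − 1/65 = (15 + 26 − 6)/390 = 35/390 = 7/78 per hour.
Filling time = 1 ÷ (7/78) = 78/7 hours.

78/7 hours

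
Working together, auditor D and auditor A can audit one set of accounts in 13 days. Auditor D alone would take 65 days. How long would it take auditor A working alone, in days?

65/4 days

Combined rate is 1/13 per day.
Known contribution: 1/65 per day.
So auditor A's rate is 1/13 − 1/65 = 4/65, meaning 65/4 days alone.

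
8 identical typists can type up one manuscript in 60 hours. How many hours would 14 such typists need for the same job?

Total work is 8·60 = 480 typist-hours.
With 14 typists: 480/14 = 240/7 hours.

240/7 hours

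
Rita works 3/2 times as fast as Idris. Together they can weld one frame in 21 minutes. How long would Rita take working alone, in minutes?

35 minutes

Let Idris's rate be r; then Rita's rate is (3/2)r, so together (3/2 + 1)r = (5/2)r = 1/21.
Thus r = 2/105 per minute.
Idris alone: 105/2 minutes; Rita alone: 35 minutes.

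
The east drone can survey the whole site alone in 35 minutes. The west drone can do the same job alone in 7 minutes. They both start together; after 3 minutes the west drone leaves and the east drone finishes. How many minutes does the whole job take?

20 minutes

In the first 3 minutes the combined rate is 6/35, so 18/35 of the job is done, leaving 17/35.
After the west drone leaves the rate is 1/35 per minute; the remaining 17/35 takes 17 minutes.
Total = 3 + 17 = 20 minutes.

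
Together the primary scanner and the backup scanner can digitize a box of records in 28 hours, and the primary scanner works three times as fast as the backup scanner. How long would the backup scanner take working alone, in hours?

Let the backup scanner's rate be r; then the primary scanner's rate is 3r, so together (3 + 1)r = 4r = 1/28.
Thus r = 1/112 per hour.
The backup scanner alone: 112 hours; the primary scanner alone: 112/3 hours.

112 hours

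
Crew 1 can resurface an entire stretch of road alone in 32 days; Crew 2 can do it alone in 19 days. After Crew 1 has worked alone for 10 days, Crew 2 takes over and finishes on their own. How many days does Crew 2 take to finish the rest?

In 10 days Crew 1 does 10/32 = 5/16 of the job, leaving 11/16.
Crew 2 works at 1/19 per day, so finishing takes 11/16 ÷ 1/19 = 209/16 days.

209/16 days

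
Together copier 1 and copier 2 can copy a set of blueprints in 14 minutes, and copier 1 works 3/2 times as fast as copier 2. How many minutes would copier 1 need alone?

Let copier 2's rate be r; then copier 1's rate is (3/2)r, so together (3/2 + 1)r = (5/2)r = 1/14.
Thus r = 1/35 per minute.
Copier 2 alone: 35 minutes; copier 1 alone: 70/3 minutes.

70/3 minutes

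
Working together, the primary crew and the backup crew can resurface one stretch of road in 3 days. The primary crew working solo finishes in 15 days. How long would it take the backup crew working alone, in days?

15/4 days

Combined rate is 1/3 per day.
Known contribution: 1/15 per day.
So the backup crew's rate is 1/3 − 1/15 = 4/15, meaning 15/4 days alone.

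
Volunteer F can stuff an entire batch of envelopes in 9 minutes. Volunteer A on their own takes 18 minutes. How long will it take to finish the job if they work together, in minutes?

With two workers the combined time is the product over the sum: 9·18/(9+18) = 162/27 = 6 minutes.

6 minutes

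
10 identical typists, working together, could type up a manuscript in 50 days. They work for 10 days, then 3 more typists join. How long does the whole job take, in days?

530/13 days

One typist does 1/500 of the job per day.
After 10 days with 10 typists, 1/5 is done (4/5 left).
With 13 typists the rate is 13/500, so the rest takes 4/5 ÷ 13/500 = 400/13 days.
Total = 10 + 400/13 = 530/13 days.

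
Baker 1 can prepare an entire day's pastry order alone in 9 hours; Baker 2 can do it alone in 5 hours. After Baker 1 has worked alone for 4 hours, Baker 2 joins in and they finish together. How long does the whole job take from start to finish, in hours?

In 4 hours Baker 1 does 4/9 of the job, leaving 5/9.
Baker 1 and Baker 2 together work at 14/45 per hour, so finishing takes 5/9 ÷ 14/45 = 25/14 hours.
Total time = 4 + 25/14 = 81/14 hours.

81/14 hours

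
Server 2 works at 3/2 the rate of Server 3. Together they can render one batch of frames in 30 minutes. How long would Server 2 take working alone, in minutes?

50 minutes

Let Server 3's rate be r; then Server 2's rate is (3/2)r, so together (3/2 + 1)r = (5/2)r = 1/30.
Thus r = 1/75 per minute.
Server 3 alone: 75 minutes; Server 2 alone: 50 minutes.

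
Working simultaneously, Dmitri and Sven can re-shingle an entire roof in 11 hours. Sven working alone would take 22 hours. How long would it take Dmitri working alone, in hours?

Combined rate is 1/11 per hour.
Known contribution: 1/22 per hour.
So Dmitri's rate is 1/11 − 1/22 = 1/22, meaning 22 hours alone.

22 hours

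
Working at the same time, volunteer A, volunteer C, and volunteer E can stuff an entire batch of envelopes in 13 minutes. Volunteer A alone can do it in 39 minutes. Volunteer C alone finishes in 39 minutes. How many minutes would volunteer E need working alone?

Combined rate is 1/13 per minute.
Known contribution: 1/39 + 1/39 = (1 + 1)/39 = 2/39 per minute.
So volunteer E's rate is 1/13 − 2/39 = 1/39, meaning 39 minutes alone.

39 minutes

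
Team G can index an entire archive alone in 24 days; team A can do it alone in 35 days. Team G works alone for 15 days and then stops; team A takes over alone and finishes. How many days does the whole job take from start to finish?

225/8 days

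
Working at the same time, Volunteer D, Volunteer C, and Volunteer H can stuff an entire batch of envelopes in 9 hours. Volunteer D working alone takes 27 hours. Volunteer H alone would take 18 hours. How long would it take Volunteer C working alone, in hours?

Combined rate is 1/9 per hour.
Known contribution: 1/27 + 1/18 = (2 + 3)/54 = 5/54 per hour.
So Volunteer C's rate is 1/9 − 5/54 = 1/54, meaning 54 hours alone.

54 hours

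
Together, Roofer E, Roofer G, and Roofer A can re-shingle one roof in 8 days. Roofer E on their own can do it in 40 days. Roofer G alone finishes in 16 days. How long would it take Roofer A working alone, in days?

Combined rate is 1/8 per day.
Known contribution: 1/40 + 1/16 = (2 + 5)/80 = 7/80 per day.
So Roofer A's rate is 1/8 − 7/80 = 3/80, meaning 80/3 days alone.

80/3 days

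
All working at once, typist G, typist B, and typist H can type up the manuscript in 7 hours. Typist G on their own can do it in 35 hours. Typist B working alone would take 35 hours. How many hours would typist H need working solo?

Combined rate is 1/7 per hour.
Known contribution: 1/35 + 1/35 = (1 + 1)/35 = 2/35 per hour.
So typist H's rate is 1/7 − 2/35 = 3/35, meaning 35/3 hours alone.

35/3 hours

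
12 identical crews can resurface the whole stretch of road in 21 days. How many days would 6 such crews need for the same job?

42 days

Total work is 12·21 = 252 crew-days.
With 6 crews: 252/6 = 42 days.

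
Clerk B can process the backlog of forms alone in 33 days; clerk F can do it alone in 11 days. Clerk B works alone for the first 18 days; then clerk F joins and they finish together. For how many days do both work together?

In 18 days clerk B does 18/33 = 6/11 of the job, leaving 5/11.
Clerk B and clerk F together work at 4/33 per day, so finishing takes 5/11 ÷ 4/33 = 15/4 days.

15/4 days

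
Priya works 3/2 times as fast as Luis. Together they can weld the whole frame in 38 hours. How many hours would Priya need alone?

190/3 hours

Let Luis's rate be r; then Priya's rate is (3/2)r, so together (3/2 + 1)r = (5/2)r = 1/38.
Thus r = 1/95 per hour.
Luis alone: 95 hours; Priya alone: 190/3 hours.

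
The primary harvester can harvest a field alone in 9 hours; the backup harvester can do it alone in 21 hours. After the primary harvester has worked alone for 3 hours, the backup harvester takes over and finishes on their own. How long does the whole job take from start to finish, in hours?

In 3 hours the primary harvester does 3/9 = 1/3 of the job, leaving 2/3.
The backup harvester works at 1/21 per hour, so finishing takes 2/3 ÷ 1/21 = 14 hours.
Total time = 3 + 14 = 17 hours.

17 hours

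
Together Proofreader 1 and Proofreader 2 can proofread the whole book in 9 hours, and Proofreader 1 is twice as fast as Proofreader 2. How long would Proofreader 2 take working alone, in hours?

Let Proofreader 2's rate be r; then Proofreader 1's rate is 2r, so together (2 + 1)r = 3r = 1/9.
Thus r = 1/27 per hour.
Proofreader 2 alone: 27 hours; Proofreader 1 alone: 27/2 hours.

27 hours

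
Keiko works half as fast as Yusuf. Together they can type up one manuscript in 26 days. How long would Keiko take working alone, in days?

78 days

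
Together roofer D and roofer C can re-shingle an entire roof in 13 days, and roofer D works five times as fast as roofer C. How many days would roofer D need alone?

78/5 days

Let roofer C's rate be r; then roofer D's rate is 5r, so together (5 + 1)r = 6r = 1/13.
Thus r = 1/78 per day.
Roofer C alone: 78 days; roofer D alone: 78/5 days.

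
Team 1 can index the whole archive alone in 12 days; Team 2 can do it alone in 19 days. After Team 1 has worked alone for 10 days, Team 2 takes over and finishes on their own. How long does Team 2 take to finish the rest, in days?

In 10 days Team 1 does 10/12 = 5/6 of the job, leaving 1/6.
Team 2 works at 1/19 per day, so finishing takes 1/6 ÷ 1/19 = 19/6 days.

19/6 days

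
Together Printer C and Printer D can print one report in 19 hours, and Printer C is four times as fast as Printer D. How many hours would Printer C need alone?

95/4 hours

Let Printer D's rate be r; then Printer C's rate is 4r, so together (4 + 1)r = 5r = 1/19.
Thus r = 1/95 per hour.
Printer D alone: 95 hours; Printer C alone: 95/4 hours.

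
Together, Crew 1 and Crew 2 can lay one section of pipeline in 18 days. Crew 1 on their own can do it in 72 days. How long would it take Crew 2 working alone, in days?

Combined rate is 1/18 per day.
Known contribution: 1/72 per day.
So Crew 2's rate is 1/18 − 1/72 = 1/24, meaning 24 days alone.

24 days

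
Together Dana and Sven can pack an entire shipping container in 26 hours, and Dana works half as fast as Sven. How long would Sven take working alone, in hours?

Let Sven's rate be r; then Dana's rate is (1/2)r, so together (1/2 + 1)r = (3/2)r = 1/26.
Thus r = 1/39 per hour.
Sven alone: 39 hours; Dana alone: 78 hours.

39 hours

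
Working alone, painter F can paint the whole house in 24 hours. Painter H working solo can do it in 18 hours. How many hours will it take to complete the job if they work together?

72/7 hours

Combined rate: 1/24 + 1/18 = (3 + 4)/72 = 7/72 per hour.
Time = 1 ÷ (7/72) = 72/7 hours.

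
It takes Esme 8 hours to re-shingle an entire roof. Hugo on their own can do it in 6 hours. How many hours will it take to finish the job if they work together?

24/7 hours

Combined rate: 1/8 + 1/6 = (3 + 4)/24 = 7/24 per hour.
Time = 1 ÷ (7/24) = 24/7 hours.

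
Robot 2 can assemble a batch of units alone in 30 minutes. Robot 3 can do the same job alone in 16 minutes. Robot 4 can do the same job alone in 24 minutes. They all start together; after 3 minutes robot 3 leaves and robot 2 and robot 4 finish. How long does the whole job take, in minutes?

In the first 3 minutes the combined rate is 11/80, so 33/80 of the job is done, leaving 47/80.
After robot 3 leaves the rate is 3/40 per minute; the remaining 47/80 takes 47/6 minutes.
Total = 3 + 47/6 = 65/6 minutes.

65/6 minutes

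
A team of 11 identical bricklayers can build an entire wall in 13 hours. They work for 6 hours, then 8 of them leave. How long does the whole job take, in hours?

One bricklayer does 1/143 of the job per hour.
After 6 hours with 11 bricklayers, 6/13 is done (7/13 left).
With 3 bricklayers the rate is 3/143, so the rest takes 7/13 ÷ 3/143 = 77/3 hours.
Total = 6 + 77/3 = 95/3 hours.

95/3 hours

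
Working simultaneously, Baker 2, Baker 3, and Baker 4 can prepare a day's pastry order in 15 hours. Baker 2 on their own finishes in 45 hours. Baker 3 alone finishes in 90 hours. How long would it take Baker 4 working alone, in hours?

30 hours

Combined rate is 1/15 per hour.
Known contribution: 1/45 + 1/90 = (2 + 1)/90 = 3/90 = 1/30 per hour.
So Baker 4's rate is 1/15 − 1/30 = 1/30, meaning 30 hours alone.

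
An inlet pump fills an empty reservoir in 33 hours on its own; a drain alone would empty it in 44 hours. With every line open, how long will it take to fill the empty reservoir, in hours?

Net rate = 1/33 − 1/44 = (4 − 3)/132 = 1/132 per hour.
Filling time = 1 ÷ (1/132) = 132 hours.

132 hours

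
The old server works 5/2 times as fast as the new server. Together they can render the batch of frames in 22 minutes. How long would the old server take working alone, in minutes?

154/5 minutes

Let the new server's rate be r; then the old server's rate is (5/2)r, so together (5/2 + 1)r = (7/2)r = 1/22.
Thus r = 1/77 per minute.
The new server alone: 77 minutes; the old server alone: 154/5 minutes.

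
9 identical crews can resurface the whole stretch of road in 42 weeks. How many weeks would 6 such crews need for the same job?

63 weeks

Total work is 9·42 = 378 crew-weeks.
With 6 crews: 378/6 = 63 weeks.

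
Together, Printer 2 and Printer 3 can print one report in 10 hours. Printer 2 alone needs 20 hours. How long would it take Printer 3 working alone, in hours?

20 hours

Combined rate is 1/10 per hour.
Known contribution: 1/20 per hour.
So Printer 3's rate is 1/10 − 1/20 = 1/20, meaning 20 hours alone.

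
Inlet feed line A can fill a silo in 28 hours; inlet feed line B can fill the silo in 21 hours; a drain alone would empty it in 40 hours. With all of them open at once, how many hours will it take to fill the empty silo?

Net rate = 1/28 + 1/21 − 1/40 = (30 + 40 − 21)/840 = 49/840 = 7/120 per hour.
Filling time = 1 ÷ (7/120) = 120/7 hours.

120/7 hours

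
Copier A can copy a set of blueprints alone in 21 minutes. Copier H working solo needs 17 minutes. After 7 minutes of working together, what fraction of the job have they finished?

38/51

Combined rate: 1/21 + 1/17 = (17 + 21)/357 = 38/357 per minute.
In 7 minutes they complete 7·38/357 = 38/51 of the job.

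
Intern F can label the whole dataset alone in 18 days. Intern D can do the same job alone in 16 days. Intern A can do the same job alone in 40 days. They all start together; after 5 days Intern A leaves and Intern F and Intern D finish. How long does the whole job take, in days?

126/17 days

In the first 5 days the combined rate is 103/720, so 103/144 of the job is done, leaving 41/144.
After Intern A leaves the rate is 17/144 per day; the remaining 41/144 takes 41/17 days.
Total = 5 + 41/17 = 126/17 days.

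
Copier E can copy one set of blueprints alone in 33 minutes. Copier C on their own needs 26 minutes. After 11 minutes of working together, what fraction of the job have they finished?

Combined rate: 1/33 + 1/26 = (26 + 33)/858 = 59/858 per minute.
In 11 minutes they complete 11·59/858 = 59/78 of the job.

59/78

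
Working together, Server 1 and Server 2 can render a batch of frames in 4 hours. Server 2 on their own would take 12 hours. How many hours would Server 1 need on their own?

Combined rate is 1/4 per hour.
Known contribution: 1/12 per hour.
So Server 1's rate is 1/4 − 1/12 = 1/6, meaning 6 hours alone.

6 hours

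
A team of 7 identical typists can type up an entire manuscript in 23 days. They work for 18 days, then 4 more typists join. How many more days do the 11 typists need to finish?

35/11 days

One typist does 1/161 of the job per day.
After 18 days with 7 typists, 18/23 is done (5/23 left).
With 11 typists the rate is 11/161, so the rest takes 5/23 ÷ 11/161 = 35/11 days.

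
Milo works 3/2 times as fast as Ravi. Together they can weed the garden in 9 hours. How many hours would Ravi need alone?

Let Ravi's rate be r; then Milo's rate is (3/2)r, so together (3/2 + 1)r = (5/2)r = 1/9.
Thus r = 2/45 per hour.
Ravi alone: 45/2 hours; Milo alone: 15 hours.

45/2 hours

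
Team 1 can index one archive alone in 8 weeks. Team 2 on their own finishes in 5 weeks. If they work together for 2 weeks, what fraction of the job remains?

Combined rate: 1/8 + 1/5 = (5 + 8)/40 = 13/40 per week.
In 2 weeks they complete 2·13/40 = 13/20 of the job.
So 7/20 remains.

7/20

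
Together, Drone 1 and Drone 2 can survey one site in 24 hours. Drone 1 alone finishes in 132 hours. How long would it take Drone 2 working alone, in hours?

Combined rate is 1/24 per hour.
Known contribution: 1/132 per hour.
So Drone 2's rate is 1/24 − 1/132 = 3/88, meaning 88/3 hours alone.

88/3 hours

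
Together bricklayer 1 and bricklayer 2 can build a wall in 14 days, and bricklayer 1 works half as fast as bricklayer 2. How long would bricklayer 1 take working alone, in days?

Let bricklayer 2's rate be r; then bricklayer 1's rate is (1/2)r, so together (1/2 + 1)r = (3/2)r = 1/14.
Thus r = 1/21 per day.
Bricklayer 2 alone: 21 days; bricklayer 1 alone: 42 days.

42 days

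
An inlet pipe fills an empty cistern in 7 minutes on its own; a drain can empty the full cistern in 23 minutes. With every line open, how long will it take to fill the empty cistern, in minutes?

161/16 minutes

Net rate = 1/7 − 1/23 = (23 − 7)/161 = 16/161 per minute.
Filling time = 1 ÷ (16/161) = 161/16 minutes.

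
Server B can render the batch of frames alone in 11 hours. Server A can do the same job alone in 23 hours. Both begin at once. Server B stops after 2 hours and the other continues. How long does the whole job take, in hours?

207/11 hours

In the first 2 hours the combined rate is 34/253, so 68/253 of the job is done, leaving 185/253.
After Server B leaves the rate is 1/23 per hour; the remaining 185/253 takes 185/11 hours.
Total = 2 + 185/11 = 207/11 hours.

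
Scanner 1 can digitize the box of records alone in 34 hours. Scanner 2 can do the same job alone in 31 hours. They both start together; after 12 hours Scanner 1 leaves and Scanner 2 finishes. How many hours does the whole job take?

341/17 hours

In the first 12 hours the combined rate is 65/1054, so 390/527 of the job is done, leaving 137/527.
After Scanner 1 leaves the rate is 1/31 per hour; the remaining 137/527 takes 137/17 hours.
Total = 12 + 137/17 = 341/17 hours.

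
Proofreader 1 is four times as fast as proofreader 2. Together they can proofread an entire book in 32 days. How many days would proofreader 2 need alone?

160 days

Let proofreader 2's rate be r; then proofreader 1's rate is 4r, so together (4 + 1)r = 5r = 1/32.
Thus r = 1/160 per day.
Proofreader 2 alone: 160 days; proofreader 1 alone: 40 days.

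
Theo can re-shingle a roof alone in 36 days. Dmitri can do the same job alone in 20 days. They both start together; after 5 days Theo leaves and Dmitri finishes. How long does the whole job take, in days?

In the first 5 days the combined rate is 7/90, so 7/18 of the job is done, leaving 11/18.
After Theo leaves the rate is 1/20 per day; the remaining 11/18 takes 110/9 days.
Total = 5 + 110/9 = 155/9 days.

155/9 days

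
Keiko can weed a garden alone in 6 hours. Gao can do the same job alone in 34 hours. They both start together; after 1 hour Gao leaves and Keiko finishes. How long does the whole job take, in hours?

99/17 hours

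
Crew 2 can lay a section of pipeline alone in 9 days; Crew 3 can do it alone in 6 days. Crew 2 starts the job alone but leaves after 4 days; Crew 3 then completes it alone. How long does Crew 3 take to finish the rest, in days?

In 4 days Crew 2 does 4/9 of the job, leaving 5/9.
Crew 3 works at 1/6 per day, so finishing takes 5/9 ÷ 1/6 = 10/3 days.

10/3 days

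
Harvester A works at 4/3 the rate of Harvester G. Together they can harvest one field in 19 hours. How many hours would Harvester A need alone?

133/4 hours

Let Harvester G's rate be r; then Harvester A's rate is (4/3)r, so together (4/3 + 1)r = (7/3)r = 1/19.
Thus r = 3/133 per hour.
Harvester G alone: 133/3 hours; Harvester A alone: 133/4 hours.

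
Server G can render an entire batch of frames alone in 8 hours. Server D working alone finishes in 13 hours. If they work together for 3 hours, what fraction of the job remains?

Combined rate: 1/8 + 1/13 = (13 + 8)/104 = 21/104 per hour.
In 3 hours they complete 3·21/104 = 63/104 of the job.
So 41/104 remains.

41/104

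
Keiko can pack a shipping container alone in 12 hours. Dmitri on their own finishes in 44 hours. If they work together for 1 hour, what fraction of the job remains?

59/66

Combined rate: 1/12 + 1/44 = (11 + 3)/132 = 14/132 = 7/66 per hour.
In 1 hour they complete 1·7/66 = 7/66 of the job.
So 59/66 remains.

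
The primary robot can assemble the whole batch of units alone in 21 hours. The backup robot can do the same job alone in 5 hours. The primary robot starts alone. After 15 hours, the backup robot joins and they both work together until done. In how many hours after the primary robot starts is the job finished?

In the first 15 hours the primary robot alone does 15/21 = 5/7 of the job, leaving 2/7.
Once everyone is working, combined rate: 1/21 + 1/5 = (5 + 21)/105 = 26/105 per hour.
Remaining 2/7 at 26/105 per hour takes 15/13 hours.
Total from the start = 15 + 15/13 = 210/13 hours.

210/13 hours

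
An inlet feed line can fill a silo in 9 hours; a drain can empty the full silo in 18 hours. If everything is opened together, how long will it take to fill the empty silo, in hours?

18 hours

Net rate = 1/9 − 1/18 = (2 − 1)/18 = 1/18 per hour.
Filling time = 1 ÷ (1/18) = 18 hours.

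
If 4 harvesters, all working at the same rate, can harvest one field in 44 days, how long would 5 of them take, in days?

176/5 days

Total work is 4·44 = 176 harvester-days.
With 5 harvesters: 176/5 days.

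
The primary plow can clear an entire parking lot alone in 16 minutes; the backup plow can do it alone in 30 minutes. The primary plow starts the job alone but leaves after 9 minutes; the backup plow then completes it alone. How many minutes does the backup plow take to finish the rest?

In 9 minutes the primary plow does 9/16 of the job, leaving 7/16.
The backup plow works at 1/30 per minute, so finishing takes 7/16 ÷ 1/30 = 105/8 minutes.

105/8 minutes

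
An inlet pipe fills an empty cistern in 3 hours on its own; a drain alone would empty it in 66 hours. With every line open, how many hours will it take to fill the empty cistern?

Net rate = 1/3 − 1/66 = (22 − 1)/66 = 21/66 = 7/22 per hour.
Filling time = 1 ÷ (7/22) = 22/7 hours.

22/7 hours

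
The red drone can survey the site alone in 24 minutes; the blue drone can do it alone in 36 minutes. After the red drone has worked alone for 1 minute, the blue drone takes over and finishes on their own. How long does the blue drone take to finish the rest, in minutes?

69/2 minutes

In 1 minute the red drone does 1/24 of the job, leaving 23/24.
The blue drone works at 1/36 per minute, so finishing takes 23/24 ÷ 1/36 = 69/2 minutes.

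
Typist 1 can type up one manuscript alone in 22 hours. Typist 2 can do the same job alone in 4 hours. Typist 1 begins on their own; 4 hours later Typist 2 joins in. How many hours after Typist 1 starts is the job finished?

88/13 hours

In the first 4 hours Typist 1 alone does 4/22 = 2/11 of the job, leaving 9/11.
Once everyone is working, combined rate: 1/22 + 1/4 = (2 + 11)/44 = 13/44 per hour.
Remaining 9/11 at 13/44 per hour takes 36/13 hours.
Total from the start = 4 + 36/13 = 88/13 hours.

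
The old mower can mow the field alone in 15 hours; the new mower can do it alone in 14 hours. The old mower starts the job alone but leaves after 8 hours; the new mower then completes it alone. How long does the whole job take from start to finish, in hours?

In 8 hours the old mower does 8/15 of the job, leaving 7/15.
The new mower works at 1/14 per hour, so finishing takes 7/15 ÷ 1/14 = 98/15 hours.
Total time = 8 + 98/15 = 218/15 hours.

218/15 hours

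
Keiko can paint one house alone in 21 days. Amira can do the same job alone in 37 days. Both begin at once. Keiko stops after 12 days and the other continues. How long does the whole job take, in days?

111/7 days

In the first 12 days the combined rate is 58/777, so 232/259 of the job is done, leaving 27/259.
After Keiko leaves the rate is 1/37 per day; the remaining 27/259 takes 27/7 days.
Total = 12 + 27/7 = 111/7 days.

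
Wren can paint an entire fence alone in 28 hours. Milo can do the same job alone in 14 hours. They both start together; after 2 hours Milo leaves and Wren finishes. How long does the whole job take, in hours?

24 hours

In the first 2 hours the combined rate is 3/28, so 3/14 of the job is done, leaving 11/14.
After Milo leaves the rate is 1/28 per hour; the remaining 11/14 takes 22 hours.
Total = 2 + 22 = 24 hours.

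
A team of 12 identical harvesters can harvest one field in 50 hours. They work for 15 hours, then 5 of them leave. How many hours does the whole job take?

75 hours

One harvester does 1/600 of the job per hour.
After 15 hours with 12 harvesters, 3/10 is done (7/10 left).
With 7 harvesters the rate is 7/600, so the rest takes 7/10 ÷ 7/600 = 60 hours.
Total = 15 + 60 = 75 hours.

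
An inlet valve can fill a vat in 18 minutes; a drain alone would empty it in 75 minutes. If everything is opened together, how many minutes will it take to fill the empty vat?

450/19 minutes

Net rate = 1/18 − 1/75 = (25 − 6)/450 = 19/450 per minute.
Filling time = 1 ÷ (19/450) = 450/19 minutes.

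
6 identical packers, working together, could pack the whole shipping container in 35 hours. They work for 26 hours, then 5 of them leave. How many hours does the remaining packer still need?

54 hours

One packer does 1/210 of the job per hour.
After 26 hours with 6 packers, 26/35 is done (9/35 left).
With 1 packer the rate is 1/210, so the rest takes 9/35 ÷ 1/210 = 54 hours.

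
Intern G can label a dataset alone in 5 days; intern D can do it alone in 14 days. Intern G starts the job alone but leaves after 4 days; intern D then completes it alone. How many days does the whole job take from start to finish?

In 4 days intern G does 4/5 of the job, leaving 1/5.
Intern D works at 1/14 per day, so finishing takes 1/5 ÷ 1/14 = 14/5 days.
Total time = 4 + 14/5 = 34/5 days.

34/5 days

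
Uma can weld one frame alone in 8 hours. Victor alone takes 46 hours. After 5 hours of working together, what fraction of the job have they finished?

135/184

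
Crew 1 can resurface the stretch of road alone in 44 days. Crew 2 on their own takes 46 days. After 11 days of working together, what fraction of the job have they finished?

Combined rate: 1/44 + 1/46 = (23 + 22)/1012 = 45/1012 per day.
In 11 days they complete 11·45/1012 = 45/92 of the job.

45/92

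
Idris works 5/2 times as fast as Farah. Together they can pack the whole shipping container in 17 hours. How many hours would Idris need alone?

119/5 hours

Let Farah's rate be r; then Idris's rate is (5/2)r, so together (5/2 + 1)r = (7/2)r = 1/17.
Thus r = 2/119 per hour.
Farah alone: 119/2 hours; Idris alone: 119/5 hours.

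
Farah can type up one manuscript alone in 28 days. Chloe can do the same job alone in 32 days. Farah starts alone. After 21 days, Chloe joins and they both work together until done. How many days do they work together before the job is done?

In the first 21 days Farah alone does 21/28 = 3/4 of the job, leaving 1/4.
Once everyone is working, combined rate: 1/28 + 1/32 = (8 + 7)/224 = 15/224 per day.
Remaining 1/4 at 15/224 per day takes 56/15 days.

56/15 days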